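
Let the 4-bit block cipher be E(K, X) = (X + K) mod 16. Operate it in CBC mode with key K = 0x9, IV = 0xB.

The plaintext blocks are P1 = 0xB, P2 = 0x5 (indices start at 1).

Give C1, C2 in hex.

C1 = 0x9, C2 = 0x5

CBC encryption: C_i = E(K, P_i ⊕ C_{i−1}), with C_{0} = IV.
C1: P1 ⊕ 0xB = 0x0; E(K, 0x0) = 0x9.
C2: P2 ⊕ 0x9 = 0xC; E(K, 0xC) = 0x5.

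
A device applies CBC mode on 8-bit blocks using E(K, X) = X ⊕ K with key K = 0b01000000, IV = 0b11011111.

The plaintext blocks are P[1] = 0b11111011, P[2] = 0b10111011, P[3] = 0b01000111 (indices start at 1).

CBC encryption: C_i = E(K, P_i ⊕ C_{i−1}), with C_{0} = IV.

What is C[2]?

C[1]: P[1] ⊕ 0b11011111 = 0b00100100; E(K, 0b00100100) = 0b01100100.
C[2]: P[2] ⊕ 0b01100100 = 0b11011111; E(K, 0b11011111) = 0b10011111.

C[2] = 0b10011111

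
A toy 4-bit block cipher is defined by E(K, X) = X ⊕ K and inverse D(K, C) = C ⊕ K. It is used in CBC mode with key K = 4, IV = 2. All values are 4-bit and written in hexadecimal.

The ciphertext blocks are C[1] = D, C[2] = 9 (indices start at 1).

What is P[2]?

P[2] = 0

CBC decryption: P_i = D(K, C_i) ⊕ C_{i−1}, with C_{0} = IV.
P[2]: D(K, 9) = D; D ⊕ D = 0.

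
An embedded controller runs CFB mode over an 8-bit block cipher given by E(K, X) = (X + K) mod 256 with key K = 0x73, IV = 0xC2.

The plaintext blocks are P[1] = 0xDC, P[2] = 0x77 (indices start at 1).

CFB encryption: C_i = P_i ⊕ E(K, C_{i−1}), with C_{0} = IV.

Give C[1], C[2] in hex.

C[1] = 0xE9, C[2] = 0x2B

C[1]: E(K, 0xC2) = 0x35; 0xDC ⊕ 0x35 = 0xE9.
C[2]: E(K, 0xE9) = 0x5C; 0x77 ⊕ 0x5C = 0x2B.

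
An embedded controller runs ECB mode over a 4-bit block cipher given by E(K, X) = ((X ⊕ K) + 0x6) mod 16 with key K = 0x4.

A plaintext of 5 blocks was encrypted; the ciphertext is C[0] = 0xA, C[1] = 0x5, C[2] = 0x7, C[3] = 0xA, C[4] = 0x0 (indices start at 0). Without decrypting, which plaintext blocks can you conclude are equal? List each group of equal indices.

ECB encrypts each block independently with the same key, so equal ciphertext blocks imply equal plaintext blocks.
C[0] = C[3] = 0xA, so P[0] = P[3].

P[0] = P[3]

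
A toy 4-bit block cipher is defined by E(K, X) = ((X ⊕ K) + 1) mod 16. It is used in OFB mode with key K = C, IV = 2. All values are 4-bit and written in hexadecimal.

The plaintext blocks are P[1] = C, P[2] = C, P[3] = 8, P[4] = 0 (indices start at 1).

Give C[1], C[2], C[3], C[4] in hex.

C[1] = 3, C[2] = 8, C[3] = 1, C[4] = 6

OFB encryption: S_i = E(K, S_{i−1}) with S_{0} = IV; C_i = P_i ⊕ S_i.
C[1]: S = E(K, 2) = F; C ⊕ F = 3.
C[2]: S = E(K, F) = 4; C ⊕ 4 = 8.
C[3]: S = E(K, 4) = 9; 8 ⊕ 9 = 1.
C[4]: S = E(K, 9) = 6; 0 ⊕ 6 = 6.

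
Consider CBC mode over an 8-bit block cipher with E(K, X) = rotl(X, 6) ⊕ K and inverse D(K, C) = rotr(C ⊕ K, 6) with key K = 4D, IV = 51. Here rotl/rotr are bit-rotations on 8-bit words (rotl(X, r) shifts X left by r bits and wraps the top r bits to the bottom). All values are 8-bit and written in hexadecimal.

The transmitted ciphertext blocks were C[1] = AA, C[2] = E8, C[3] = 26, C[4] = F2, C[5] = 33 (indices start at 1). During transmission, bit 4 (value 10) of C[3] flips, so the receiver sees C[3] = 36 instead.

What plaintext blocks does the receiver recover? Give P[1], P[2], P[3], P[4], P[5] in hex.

P[1] = CE, P[2] = 3C, P[3] = 05, P[4] = C8, P[5] = 0B

CBC decryption: P_i = D(K, C_i) ⊕ C_{i−1}, with C_{0} = IV.
Only C[3] changed, to 36. In CBC, a change in C_i garbles P_i and flips the same bit in P_{i+1}. Decrypting the received ciphertext:
P[1]: D(K, AA) = 9F; 9F ⊕ 51 = CE.
P[2]: D(K, E8) = 96; 96 ⊕ AA = 3C.
P[3]: D(K, 36) = ED; ED ⊕ E8 = 05.
P[4]: D(K, F2) = FE; FE ⊕ 36 = C8.
P[5]: D(K, 33) = F9; F9 ⊕ F2 = 0B.
Blocks that differ from the original plaintext: P[3], P[4].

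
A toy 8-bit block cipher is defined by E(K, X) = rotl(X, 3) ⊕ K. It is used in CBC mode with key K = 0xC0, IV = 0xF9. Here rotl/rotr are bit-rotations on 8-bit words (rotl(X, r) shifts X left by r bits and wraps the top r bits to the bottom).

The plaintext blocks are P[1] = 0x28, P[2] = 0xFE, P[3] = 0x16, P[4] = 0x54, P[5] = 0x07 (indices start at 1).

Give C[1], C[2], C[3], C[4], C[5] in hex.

C[1] = 0x4E, C[2] = 0x45, C[3] = 0x5A, C[4] = 0xB0, C[5] = 0x7D

CBC encryption: C_i = E(K, P_i ⊕ C_{i−1}), with C_{0} = IV.
C[1]: P[1] ⊕ 0xF9 = 0xD1; E(K, 0xD1) = 0x4E.
C[2]: P[2] ⊕ 0x4E = 0xB0; E(K, 0xB0) = 0x45.
C[3]: P[3] ⊕ 0x45 = 0x53; E(K, 0x53) = 0x5A.
C[4]: P[4] ⊕ 0x5A = 0x0E; E(K, 0x0E) = 0xB0.
C[5]: P[5] ⊕ 0xB0 = 0xB7; E(K, 0xB7) = 0x7D.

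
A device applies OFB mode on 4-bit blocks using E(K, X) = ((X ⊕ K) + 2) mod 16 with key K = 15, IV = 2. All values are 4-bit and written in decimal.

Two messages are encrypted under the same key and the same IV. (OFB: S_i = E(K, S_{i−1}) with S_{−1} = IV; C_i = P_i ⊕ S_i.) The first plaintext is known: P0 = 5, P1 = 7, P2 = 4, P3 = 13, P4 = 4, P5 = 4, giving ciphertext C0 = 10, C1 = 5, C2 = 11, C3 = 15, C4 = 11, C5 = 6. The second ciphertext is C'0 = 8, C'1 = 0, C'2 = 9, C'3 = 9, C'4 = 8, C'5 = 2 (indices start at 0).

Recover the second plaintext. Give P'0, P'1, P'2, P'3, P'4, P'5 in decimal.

P'0 = 7, P'1 = 2, P'2 = 6, P'3 = 11, P'4 = 7, P'5 = 0

In OFB with a reused IV, both messages share the same keystream S_i, so C_i ⊕ C'_i = P_i ⊕ P'_i and thus P'_i = P_i ⊕ C_i ⊕ C'_i.
P'0: 5 ⊕ 10 ⊕ 8 = 7.
P'1: 7 ⊕ 5 ⊕ 0 = 2.
P'2: 4 ⊕ 11 ⊕ 9 = 6.
P'3: 13 ⊕ 15 ⊕ 9 = 11.
P'4: 4 ⊕ 11 ⊕ 8 = 7.
P'5: 4 ⊕ 6 ⊕ 2 = 0.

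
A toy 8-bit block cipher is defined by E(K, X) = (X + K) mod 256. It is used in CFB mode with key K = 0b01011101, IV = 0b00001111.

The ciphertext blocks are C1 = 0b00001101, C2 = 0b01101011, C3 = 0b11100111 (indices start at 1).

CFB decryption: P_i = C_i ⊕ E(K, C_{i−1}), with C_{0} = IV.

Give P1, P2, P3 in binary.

P1: E(K, 0b00001111) = 0b01101100; 0b00001101 ⊕ 0b01101100 = 0b01100001.
P2: E(K, 0b00001101) = 0b01101010; 0b01101011 ⊕ 0b01101010 = 0b00000001.
P3: E(K, 0b01101011) = 0b11001000; 0b11100111 ⊕ 0b11001000 = 0b00101111.

P1 = 0b01100001, P2 = 0b00000001, P3 = 0b00101111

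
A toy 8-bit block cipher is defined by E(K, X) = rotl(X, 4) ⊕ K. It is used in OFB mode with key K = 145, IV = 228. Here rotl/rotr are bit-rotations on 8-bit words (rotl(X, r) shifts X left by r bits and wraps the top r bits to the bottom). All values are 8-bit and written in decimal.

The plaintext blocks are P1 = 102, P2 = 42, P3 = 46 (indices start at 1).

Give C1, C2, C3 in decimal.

C1 = 185, C2 = 70, C3 = 121

OFB encryption: S_i = E(K, S_{i−1}) with S_{0} = IV; C_i = P_i ⊕ S_i.
C1: S = E(K, 228) = 223; 102 ⊕ 223 = 185.
C2: S = E(K, 223) = 108; 42 ⊕ 108 = 70.
C3: S = E(K, 108) = 87; 46 ⊕ 87 = 121.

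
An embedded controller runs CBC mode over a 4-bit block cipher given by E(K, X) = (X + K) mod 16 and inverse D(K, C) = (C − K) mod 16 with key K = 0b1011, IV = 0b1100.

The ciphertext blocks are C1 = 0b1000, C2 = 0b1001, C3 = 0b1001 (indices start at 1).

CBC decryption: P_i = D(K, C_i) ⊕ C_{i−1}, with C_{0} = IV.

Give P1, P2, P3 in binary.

P1 = 0b0001, P2 = 0b0110, P3 = 0b0111

P1: D(K, 0b1000) = 0b1101; 0b1101 ⊕ 0b1100 = 0b0001.
P2: D(K, 0b1001) = 0b1110; 0b1110 ⊕ 0b1000 = 0b0110.
P3: D(K, 0b1001) = 0b1110; 0b1110 ⊕ 0b1001 = 0b0111.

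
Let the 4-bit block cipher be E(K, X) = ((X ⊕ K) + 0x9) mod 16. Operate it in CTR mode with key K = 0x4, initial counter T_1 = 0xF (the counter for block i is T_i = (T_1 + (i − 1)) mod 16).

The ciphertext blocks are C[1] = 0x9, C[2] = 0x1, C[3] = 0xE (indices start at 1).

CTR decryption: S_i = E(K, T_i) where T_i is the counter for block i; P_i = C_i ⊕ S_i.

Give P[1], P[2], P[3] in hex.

P[1] = 0xD, P[2] = 0xC, P[3] = 0x0

P[1]: T = 0xF, S = E(K, T) = 0x4; 0x9 ⊕ 0x4 = 0xD.
P[2]: T = 0x0, S = E(K, T) = 0xD; 0x1 ⊕ 0xD = 0xC.
P[3]: T = 0x1, S = E(K, T) = 0xE; 0xE ⊕ 0xE = 0x0.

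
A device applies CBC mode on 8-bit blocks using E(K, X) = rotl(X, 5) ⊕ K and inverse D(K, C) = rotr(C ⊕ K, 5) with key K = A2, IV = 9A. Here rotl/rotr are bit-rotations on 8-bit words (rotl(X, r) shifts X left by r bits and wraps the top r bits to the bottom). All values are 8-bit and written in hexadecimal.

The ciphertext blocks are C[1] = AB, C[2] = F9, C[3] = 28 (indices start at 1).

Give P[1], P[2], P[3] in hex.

P[1] = D2, P[2] = 71, P[3] = AD

CBC decryption: P_i = D(K, C_i) ⊕ C_{i−1}, with C_{0} = IV.
P[1]: D(K, AB) = 48; 48 ⊕ 9A = D2.
P[2]: D(K, F9) = DA; DA ⊕ AB = 71.
P[3]: D(K, 28) = 54; 54 ⊕ F9 = AD.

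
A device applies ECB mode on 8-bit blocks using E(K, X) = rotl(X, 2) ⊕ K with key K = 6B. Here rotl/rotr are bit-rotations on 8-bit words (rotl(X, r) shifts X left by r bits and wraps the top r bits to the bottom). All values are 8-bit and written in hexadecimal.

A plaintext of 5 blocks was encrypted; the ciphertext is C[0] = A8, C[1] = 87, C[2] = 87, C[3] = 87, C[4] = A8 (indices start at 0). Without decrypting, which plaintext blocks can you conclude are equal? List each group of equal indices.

ECB encrypts each block independently with the same key, so equal ciphertext blocks imply equal plaintext blocks.
C[0] = C[4] = A8, so P[0] = P[4].
C[1] = C[2] = C[3] = 87, so P[1] = P[2] = P[3].

P[0] = P[4]; P[1] = P[2] = P[3]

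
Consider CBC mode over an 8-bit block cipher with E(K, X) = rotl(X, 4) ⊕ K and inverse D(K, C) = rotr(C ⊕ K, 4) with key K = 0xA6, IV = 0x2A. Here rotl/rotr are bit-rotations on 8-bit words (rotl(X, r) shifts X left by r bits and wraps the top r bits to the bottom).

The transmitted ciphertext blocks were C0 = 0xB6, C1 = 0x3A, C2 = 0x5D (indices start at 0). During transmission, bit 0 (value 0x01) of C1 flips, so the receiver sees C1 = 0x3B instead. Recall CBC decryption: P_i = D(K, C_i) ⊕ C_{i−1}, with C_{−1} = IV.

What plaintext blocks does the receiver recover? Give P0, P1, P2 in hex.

Only C1 changed, to 0x3B. In CBC, a change in C_i garbles P_i and flips the same bit in P_{i+1}. Decrypting the received ciphertext:
P0: D(K, 0xB6) = 0x01; 0x01 ⊕ 0x2A = 0x2B.
P1: D(K, 0x3B) = 0xD9; 0xD9 ⊕ 0xB6 = 0x6F.
P2: D(K, 0x5D) = 0xBF; 0xBF ⊕ 0x3B = 0x84.
Blocks that differ from the original plaintext: P1, P2.

P0 = 0x2B, P1 = 0x6F, P2 = 0x84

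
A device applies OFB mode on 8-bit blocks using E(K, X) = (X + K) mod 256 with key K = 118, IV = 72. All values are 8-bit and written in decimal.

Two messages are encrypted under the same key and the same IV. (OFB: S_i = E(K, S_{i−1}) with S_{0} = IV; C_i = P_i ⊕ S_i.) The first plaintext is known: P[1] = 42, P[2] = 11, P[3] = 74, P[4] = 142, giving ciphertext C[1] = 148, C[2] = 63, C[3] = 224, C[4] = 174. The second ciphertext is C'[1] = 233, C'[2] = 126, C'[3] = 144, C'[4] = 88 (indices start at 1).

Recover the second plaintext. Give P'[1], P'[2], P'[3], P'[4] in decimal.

In OFB with a reused IV, both messages share the same keystream S_i, so C_i ⊕ C'_i = P_i ⊕ P'_i and thus P'_i = P_i ⊕ C_i ⊕ C'_i.
P'[1]: 42 ⊕ 148 ⊕ 233 = 87.
P'[2]: 11 ⊕ 63 ⊕ 126 = 74.
P'[3]: 74 ⊕ 224 ⊕ 144 = 58.
P'[4]: 142 ⊕ 174 ⊕ 88 = 120.

P'[1] = 87, P'[2] = 74, P'[3] = 58, P'[4] = 120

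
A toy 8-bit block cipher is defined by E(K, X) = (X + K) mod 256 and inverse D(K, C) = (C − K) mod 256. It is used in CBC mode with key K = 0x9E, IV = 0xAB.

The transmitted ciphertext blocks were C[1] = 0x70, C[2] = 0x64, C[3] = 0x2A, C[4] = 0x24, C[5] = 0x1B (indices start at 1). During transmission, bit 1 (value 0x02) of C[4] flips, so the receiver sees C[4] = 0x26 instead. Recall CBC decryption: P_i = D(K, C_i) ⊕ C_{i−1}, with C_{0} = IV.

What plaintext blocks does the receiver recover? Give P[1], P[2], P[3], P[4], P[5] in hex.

P[1] = 0x79, P[2] = 0xB6, P[3] = 0xE8, P[4] = 0xA2, P[5] = 0x5B

Only C[4] changed, to 0x26. In CBC, a change in C_i garbles P_i and flips the same bit in P_{i+1}. Decrypting the received ciphertext:
P[1]: D(K, 0x70) = 0xD2; 0xD2 ⊕ 0xAB = 0x79.
P[2]: D(K, 0x64) = 0xC6; 0xC6 ⊕ 0x70 = 0xB6.
P[3]: D(K, 0x2A) = 0x8C; 0x8C ⊕ 0x64 = 0xE8.
P[4]: D(K, 0x26) = 0x88; 0x88 ⊕ 0x2A = 0xA2.
P[5]: D(K, 0x1B) = 0x7D; 0x7D ⊕ 0x26 = 0x5B.
Blocks that differ from the original plaintext: P[4], P[5].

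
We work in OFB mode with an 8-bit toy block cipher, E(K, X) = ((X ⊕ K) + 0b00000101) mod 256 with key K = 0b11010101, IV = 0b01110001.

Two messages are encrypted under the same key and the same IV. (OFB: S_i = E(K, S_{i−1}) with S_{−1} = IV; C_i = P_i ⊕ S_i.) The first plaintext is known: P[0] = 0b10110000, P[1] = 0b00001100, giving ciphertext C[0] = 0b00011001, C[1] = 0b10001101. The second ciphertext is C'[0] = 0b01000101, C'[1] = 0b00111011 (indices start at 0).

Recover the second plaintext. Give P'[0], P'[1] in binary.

In OFB with a reused IV, both messages share the same keystream S_i, so C_i ⊕ C'_i = P_i ⊕ P'_i and thus P'_i = P_i ⊕ C_i ⊕ C'_i.
P'[0]: 0b10110000 ⊕ 0b00011001 ⊕ 0b01000101 = 0b11101100.
P'[1]: 0b00001100 ⊕ 0b10001101 ⊕ 0b00111011 = 0b10111010.

P'[0] = 0b11101100, P'[1] = 0b10111010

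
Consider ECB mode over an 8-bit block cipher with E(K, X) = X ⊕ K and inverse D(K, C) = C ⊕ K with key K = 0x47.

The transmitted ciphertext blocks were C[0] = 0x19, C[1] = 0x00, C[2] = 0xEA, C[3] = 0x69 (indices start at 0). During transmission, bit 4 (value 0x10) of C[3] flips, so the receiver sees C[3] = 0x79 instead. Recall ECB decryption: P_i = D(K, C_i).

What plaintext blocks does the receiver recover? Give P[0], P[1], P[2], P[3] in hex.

Only C[3] changed, to 0x79. In ECB, a change in C_i affects only P_i. Decrypting the received ciphertext:
P[0]: D(K, 0x19) = 0x5E.
P[1]: D(K, 0x00) = 0x47.
P[2]: D(K, 0xEA) = 0xAD.
P[3]: D(K, 0x79) = 0x3E.
Blocks that differ from the original plaintext: P[3].

P[0] = 0x5E, P[1] = 0x47, P[2] = 0xAD, P[3] = 0x3E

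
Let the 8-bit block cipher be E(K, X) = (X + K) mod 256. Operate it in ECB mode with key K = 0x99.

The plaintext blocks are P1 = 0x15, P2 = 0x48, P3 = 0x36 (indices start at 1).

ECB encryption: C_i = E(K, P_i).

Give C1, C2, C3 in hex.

C1 = 0xAE, C2 = 0xE1, C3 = 0xCF

C1: E(K, 0x15) = 0xAE.
C2: E(K, 0x48) = 0xE1.
C3: E(K, 0x36) = 0xCF.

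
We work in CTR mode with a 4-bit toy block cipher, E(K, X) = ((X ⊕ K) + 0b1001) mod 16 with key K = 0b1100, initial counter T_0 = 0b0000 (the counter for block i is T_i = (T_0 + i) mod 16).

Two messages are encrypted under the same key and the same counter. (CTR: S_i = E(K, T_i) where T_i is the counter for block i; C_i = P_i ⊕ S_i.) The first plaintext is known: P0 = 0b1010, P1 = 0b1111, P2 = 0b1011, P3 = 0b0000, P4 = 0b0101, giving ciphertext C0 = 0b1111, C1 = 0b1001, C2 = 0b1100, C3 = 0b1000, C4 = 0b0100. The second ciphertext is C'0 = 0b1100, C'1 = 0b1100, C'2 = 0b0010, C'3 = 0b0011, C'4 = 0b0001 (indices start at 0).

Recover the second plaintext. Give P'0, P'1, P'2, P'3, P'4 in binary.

In CTR with a reused counter, both messages share the same keystream S_i, so C_i ⊕ C'_i = P_i ⊕ P'_i and thus P'_i = P_i ⊕ C_i ⊕ C'_i.
P'0: 0b1010 ⊕ 0b1111 ⊕ 0b1100 = 0b1001.
P'1: 0b1111 ⊕ 0b1001 ⊕ 0b1100 = 0b1010.
P'2: 0b1011 ⊕ 0b1100 ⊕ 0b0010 = 0b0101.
P'3: 0b0000 ⊕ 0b1000 ⊕ 0b0011 = 0b1011.
P'4: 0b0101 ⊕ 0b0100 ⊕ 0b0001 = 0b0000.

P'0 = 0b1001, P'1 = 0b1010, P'2 = 0b0101, P'3 = 0b1011, P'4 = 0b0000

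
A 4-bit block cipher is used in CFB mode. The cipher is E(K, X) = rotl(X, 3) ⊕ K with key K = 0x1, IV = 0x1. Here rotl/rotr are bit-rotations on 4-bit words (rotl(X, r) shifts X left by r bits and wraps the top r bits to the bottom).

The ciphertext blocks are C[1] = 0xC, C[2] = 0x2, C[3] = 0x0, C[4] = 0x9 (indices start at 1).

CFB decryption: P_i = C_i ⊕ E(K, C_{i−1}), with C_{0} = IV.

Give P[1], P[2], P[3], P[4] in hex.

P[1]: E(K, 0x1) = 0x9; 0xC ⊕ 0x9 = 0x5.
P[2]: E(K, 0xC) = 0x7; 0x2 ⊕ 0x7 = 0x5.
P[3]: E(K, 0x2) = 0x0; 0x0 ⊕ 0x0 = 0x0.
P[4]: E(K, 0x0) = 0x1; 0x9 ⊕ 0x1 = 0x8.

P[1] = 0x5, P[2] = 0x5, P[3] = 0x0, P[4] = 0x8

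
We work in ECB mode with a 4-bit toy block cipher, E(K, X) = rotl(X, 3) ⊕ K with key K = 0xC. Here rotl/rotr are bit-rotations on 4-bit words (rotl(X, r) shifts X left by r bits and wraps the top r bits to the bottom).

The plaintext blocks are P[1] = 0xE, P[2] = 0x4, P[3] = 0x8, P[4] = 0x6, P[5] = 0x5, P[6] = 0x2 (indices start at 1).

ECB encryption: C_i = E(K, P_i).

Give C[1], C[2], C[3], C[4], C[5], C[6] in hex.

C[1] = 0xB, C[2] = 0xE, C[3] = 0x8, C[4] = 0xF, C[5] = 0x6, C[6] = 0xD

C[1]: E(K, 0xE) = 0xB.
C[2]: E(K, 0x4) = 0xE.
C[3]: E(K, 0x8) = 0x8.
C[4]: E(K, 0x6) = 0xF.
C[5]: E(K, 0x5) = 0x6.
C[6]: E(K, 0x2) = 0xD.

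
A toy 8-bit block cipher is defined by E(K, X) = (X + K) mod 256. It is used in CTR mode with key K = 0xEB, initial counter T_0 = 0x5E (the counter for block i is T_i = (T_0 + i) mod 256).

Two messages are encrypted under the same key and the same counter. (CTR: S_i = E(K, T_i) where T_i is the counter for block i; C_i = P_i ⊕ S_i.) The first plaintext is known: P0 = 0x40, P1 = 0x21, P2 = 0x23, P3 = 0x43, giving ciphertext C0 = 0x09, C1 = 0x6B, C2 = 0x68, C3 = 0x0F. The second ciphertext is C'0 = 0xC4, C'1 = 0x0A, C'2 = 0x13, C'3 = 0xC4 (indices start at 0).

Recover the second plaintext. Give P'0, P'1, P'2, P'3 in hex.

P'0 = 0x8D, P'1 = 0x40, P'2 = 0x58, P'3 = 0x88

In CTR with a reused counter, both messages share the same keystream S_i, so C_i ⊕ C'_i = P_i ⊕ P'_i and thus P'_i = P_i ⊕ C_i ⊕ C'_i.
P'0: 0x40 ⊕ 0x09 ⊕ 0xC4 = 0x8D.
P'1: 0x21 ⊕ 0x6B ⊕ 0x0A = 0x40.
P'2: 0x23 ⊕ 0x68 ⊕ 0x13 = 0x58.
P'3: 0x43 ⊕ 0x0F ⊕ 0xC4 = 0x88.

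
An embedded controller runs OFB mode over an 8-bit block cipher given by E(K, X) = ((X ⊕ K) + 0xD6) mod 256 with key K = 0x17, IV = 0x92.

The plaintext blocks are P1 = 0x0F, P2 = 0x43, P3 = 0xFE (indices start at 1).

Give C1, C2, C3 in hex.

C1 = 0x54, C2 = 0x61, C3 = 0xF5

OFB encryption: S_i = E(K, S_{i−1}) with S_{0} = IV; C_i = P_i ⊕ S_i.
C1: S = E(K, 0x92) = 0x5B; 0x0F ⊕ 0x5B = 0x54.
C2: S = E(K, 0x5B) = 0x22; 0x43 ⊕ 0x22 = 0x61.
C3: S = E(K, 0x22) = 0x0B; 0xFE ⊕ 0x0B = 0xF5.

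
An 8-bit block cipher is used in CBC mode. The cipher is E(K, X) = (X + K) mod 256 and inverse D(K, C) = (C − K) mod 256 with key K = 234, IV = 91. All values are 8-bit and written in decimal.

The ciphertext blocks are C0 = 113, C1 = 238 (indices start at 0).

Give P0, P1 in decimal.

P0 = 220, P1 = 117

CBC decryption: P_i = D(K, C_i) ⊕ C_{i−1}, with C_{−1} = IV.
P0: D(K, 113) = 135; 135 ⊕ 91 = 220.
P1: D(K, 238) = 4; 4 ⊕ 113 = 117.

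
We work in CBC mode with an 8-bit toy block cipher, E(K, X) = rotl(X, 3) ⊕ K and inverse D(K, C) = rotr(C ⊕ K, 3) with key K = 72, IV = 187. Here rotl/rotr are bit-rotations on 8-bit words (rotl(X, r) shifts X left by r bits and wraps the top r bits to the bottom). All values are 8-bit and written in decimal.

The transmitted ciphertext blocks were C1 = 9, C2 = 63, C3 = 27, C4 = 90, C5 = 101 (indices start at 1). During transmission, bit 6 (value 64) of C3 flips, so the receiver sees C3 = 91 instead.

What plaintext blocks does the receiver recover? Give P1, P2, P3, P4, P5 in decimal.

P1 = 147, P2 = 231, P3 = 93, P4 = 25, P5 = 255

CBC decryption: P_i = D(K, C_i) ⊕ C_{i−1}, with C_{0} = IV.
Only C3 changed, to 91. In CBC, a change in C_i garbles P_i and flips the same bit in P_{i+1}. Decrypting the received ciphertext:
P1: D(K, 9) = 40; 40 ⊕ 187 = 147.
P2: D(K, 63) = 238; 238 ⊕ 9 = 231.
P3: D(K, 91) = 98; 98 ⊕ 63 = 93.
P4: D(K, 90) = 66; 66 ⊕ 91 = 25.
P5: D(K, 101) = 165; 165 ⊕ 90 = 255.
Blocks that differ from the original plaintext: P3, P4.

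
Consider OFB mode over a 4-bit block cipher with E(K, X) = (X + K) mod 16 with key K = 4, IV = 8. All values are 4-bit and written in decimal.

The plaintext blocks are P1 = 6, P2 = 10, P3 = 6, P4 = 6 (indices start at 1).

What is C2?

C2 = 10

OFB encryption: S_i = E(K, S_{i−1}) with S_{0} = IV; C_i = P_i ⊕ S_i.
C1: S = E(K, 8) = 12; 6 ⊕ 12 = 10.
C2: S = E(K, 12) = 0; 10 ⊕ 0 = 10.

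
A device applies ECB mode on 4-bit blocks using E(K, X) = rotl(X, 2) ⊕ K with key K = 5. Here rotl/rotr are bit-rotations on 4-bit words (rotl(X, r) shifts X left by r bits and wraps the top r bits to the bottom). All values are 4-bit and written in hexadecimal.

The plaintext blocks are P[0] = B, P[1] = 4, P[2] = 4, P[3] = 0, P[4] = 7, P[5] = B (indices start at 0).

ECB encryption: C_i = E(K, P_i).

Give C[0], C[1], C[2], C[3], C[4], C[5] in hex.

C[0]: E(K, B) = B.
C[1]: E(K, 4) = 4.
C[2]: E(K, 4) = 4.
C[3]: E(K, 0) = 5.
C[4]: E(K, 7) = 8.
C[5]: E(K, B) = B.

C[0] = B, C[1] = 4, C[2] = 4, C[3] = 5, C[4] = 8, C[5] = B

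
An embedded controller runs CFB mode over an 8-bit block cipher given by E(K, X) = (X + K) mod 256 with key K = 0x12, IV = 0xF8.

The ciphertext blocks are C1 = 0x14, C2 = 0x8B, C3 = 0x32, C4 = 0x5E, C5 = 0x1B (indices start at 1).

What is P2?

P2 = 0xAD

CFB decryption: P_i = C_i ⊕ E(K, C_{i−1}), with C_{0} = IV.
P2: E(K, 0x14) = 0x26; 0x8B ⊕ 0x26 = 0xAD.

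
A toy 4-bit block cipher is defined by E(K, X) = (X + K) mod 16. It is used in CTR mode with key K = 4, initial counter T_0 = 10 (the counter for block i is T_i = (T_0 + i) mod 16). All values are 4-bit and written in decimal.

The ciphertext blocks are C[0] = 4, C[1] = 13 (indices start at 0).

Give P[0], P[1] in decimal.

CTR decryption: S_i = E(K, T_i) where T_i is the counter for block i; P_i = C_i ⊕ S_i.
P[0]: T = 10, S = E(K, T) = 14; 4 ⊕ 14 = 10.
P[1]: T = 11, S = E(K, T) = 15; 13 ⊕ 15 = 2.

P[0] = 10, P[1] = 2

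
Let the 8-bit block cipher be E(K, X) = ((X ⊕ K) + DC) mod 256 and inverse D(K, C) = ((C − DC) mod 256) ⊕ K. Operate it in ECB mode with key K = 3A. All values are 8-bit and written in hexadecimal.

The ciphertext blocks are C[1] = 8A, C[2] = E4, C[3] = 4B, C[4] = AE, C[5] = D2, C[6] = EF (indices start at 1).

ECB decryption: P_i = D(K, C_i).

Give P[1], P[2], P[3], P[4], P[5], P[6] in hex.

P[1]: D(K, 8A) = 94.
P[2]: D(K, E4) = 32.
P[3]: D(K, 4B) = 55.
P[4]: D(K, AE) = E8.
P[5]: D(K, D2) = CC.
P[6]: D(K, EF) = 29.

P[1] = 94, P[2] = 32, P[3] = 55, P[4] = E8, P[5] = CC, P[6] = 29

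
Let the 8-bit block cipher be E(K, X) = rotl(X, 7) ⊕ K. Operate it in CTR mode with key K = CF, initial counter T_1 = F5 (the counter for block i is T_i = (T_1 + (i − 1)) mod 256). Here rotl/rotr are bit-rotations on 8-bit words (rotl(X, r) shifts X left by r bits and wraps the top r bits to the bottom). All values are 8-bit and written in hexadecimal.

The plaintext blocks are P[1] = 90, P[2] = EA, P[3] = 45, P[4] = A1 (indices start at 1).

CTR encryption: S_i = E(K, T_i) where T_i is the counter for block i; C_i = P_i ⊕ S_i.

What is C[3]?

C[1]: T = F5, S = E(K, T) = 35; 90 ⊕ 35 = A5.
C[2]: T = F6, S = E(K, T) = B4; EA ⊕ B4 = 5E.
C[3]: T = F7, S = E(K, T) = 34; 45 ⊕ 34 = 71.

C[3] = 71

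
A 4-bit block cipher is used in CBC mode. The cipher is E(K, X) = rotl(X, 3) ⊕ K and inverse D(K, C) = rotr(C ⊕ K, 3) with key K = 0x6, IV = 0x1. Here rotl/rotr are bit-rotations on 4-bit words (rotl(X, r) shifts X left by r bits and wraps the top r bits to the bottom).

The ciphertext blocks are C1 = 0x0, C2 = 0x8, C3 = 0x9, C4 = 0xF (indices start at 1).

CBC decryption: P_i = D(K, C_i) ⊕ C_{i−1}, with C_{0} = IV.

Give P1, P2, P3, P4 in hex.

P1 = 0xD, P2 = 0xD, P3 = 0x7, P4 = 0xA

P1: D(K, 0x0) = 0xC; 0xC ⊕ 0x1 = 0xD.
P2: D(K, 0x8) = 0xD; 0xD ⊕ 0x0 = 0xD.
P3: D(K, 0x9) = 0xF; 0xF ⊕ 0x8 = 0x7.
P4: D(K, 0xF) = 0x3; 0x3 ⊕ 0x9 = 0xA.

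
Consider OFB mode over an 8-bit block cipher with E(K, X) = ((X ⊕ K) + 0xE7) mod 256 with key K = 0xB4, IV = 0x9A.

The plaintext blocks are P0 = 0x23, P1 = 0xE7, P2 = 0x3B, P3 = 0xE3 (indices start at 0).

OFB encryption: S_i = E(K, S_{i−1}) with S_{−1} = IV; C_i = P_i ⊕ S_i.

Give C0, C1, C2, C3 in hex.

C0 = 0x36, C1 = 0x6F, C2 = 0x18, C3 = 0x9D

C0: S = E(K, 0x9A) = 0x15; 0x23 ⊕ 0x15 = 0x36.
C1: S = E(K, 0x15) = 0x88; 0xE7 ⊕ 0x88 = 0x6F.
C2: S = E(K, 0x88) = 0x23; 0x3B ⊕ 0x23 = 0x18.
C3: S = E(K, 0x23) = 0x7E; 0xE3 ⊕ 0x7E = 0x9D.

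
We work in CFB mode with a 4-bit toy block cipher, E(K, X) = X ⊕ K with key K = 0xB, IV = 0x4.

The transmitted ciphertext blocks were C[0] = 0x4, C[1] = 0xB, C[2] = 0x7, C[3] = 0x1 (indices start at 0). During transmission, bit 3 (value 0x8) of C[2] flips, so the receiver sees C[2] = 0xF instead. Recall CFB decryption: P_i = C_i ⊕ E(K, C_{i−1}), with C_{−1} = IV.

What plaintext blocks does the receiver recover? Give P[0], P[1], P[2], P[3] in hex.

P[0] = 0xB, P[1] = 0x4, P[2] = 0xF, P[3] = 0x5

Only C[2] changed, to 0xF. In CFB, a change in C_i flips the same bit in P_i and garbles P_{i+1}. Decrypting the received ciphertext:
P[0]: E(K, 0x4) = 0xF; 0x4 ⊕ 0xF = 0xB.
P[1]: E(K, 0x4) = 0xF; 0xB ⊕ 0xF = 0x4.
P[2]: E(K, 0xB) = 0x0; 0xF ⊕ 0x0 = 0xF.
P[3]: E(K, 0xF) = 0x4; 0x1 ⊕ 0x4 = 0x5.
Blocks that differ from the original plaintext: P[2], P[3].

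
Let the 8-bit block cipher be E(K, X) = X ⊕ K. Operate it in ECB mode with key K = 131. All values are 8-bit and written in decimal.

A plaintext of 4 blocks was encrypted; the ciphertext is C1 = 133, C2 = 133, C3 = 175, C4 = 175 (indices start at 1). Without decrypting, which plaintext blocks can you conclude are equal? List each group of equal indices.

P1 = P2; P3 = P4

ECB encrypts each block independently with the same key, so equal ciphertext blocks imply equal plaintext blocks.
C1 = C2 = 133, so P1 = P2.
C3 = C4 = 175, so P3 = P4.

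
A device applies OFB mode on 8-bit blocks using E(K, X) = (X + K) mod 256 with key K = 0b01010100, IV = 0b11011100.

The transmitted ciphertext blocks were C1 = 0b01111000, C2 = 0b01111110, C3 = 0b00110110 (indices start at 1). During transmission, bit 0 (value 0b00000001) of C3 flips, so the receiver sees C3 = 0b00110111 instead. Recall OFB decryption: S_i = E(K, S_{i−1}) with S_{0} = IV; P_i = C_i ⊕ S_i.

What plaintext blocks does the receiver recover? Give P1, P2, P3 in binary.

P1 = 0b01001000, P2 = 0b11111010, P3 = 0b11101111

Only C3 changed, to 0b00110111. In OFB, a change in C_i flips the same bit in P_i only; the keystream is unaffected. Decrypting the received ciphertext:
P1: S = E(K, 0b11011100) = 0b00110000; 0b01111000 ⊕ 0b00110000 = 0b01001000.
P2: S = E(K, 0b00110000) = 0b10000100; 0b01111110 ⊕ 0b10000100 = 0b11111010.
P3: S = E(K, 0b10000100) = 0b11011000; 0b00110111 ⊕ 0b11011000 = 0b11101111.
Blocks that differ from the original plaintext: P3.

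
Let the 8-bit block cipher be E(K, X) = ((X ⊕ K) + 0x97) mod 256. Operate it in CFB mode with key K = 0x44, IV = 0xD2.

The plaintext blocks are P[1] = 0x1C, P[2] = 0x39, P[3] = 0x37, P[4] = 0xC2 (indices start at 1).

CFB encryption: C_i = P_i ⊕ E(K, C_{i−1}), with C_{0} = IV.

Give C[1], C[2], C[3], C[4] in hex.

C[1] = 0x31, C[2] = 0x35, C[3] = 0x3F, C[4] = 0xD0

C[1]: E(K, 0xD2) = 0x2D; 0x1C ⊕ 0x2D = 0x31.
C[2]: E(K, 0x31) = 0x0C; 0x39 ⊕ 0x0C = 0x35.
C[3]: E(K, 0x35) = 0x08; 0x37 ⊕ 0x08 = 0x3F.
C[4]: E(K, 0x3F) = 0x12; 0xC2 ⊕ 0x12 = 0xD0.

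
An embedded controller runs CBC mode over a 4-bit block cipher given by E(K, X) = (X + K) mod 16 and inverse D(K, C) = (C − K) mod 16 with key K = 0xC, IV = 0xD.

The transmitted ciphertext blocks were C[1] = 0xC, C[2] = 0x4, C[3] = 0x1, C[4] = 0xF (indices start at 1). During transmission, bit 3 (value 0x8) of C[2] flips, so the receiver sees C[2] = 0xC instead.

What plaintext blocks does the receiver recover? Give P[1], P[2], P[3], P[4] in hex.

P[1] = 0xD, P[2] = 0xC, P[3] = 0x9, P[4] = 0x2

CBC decryption: P_i = D(K, C_i) ⊕ C_{i−1}, with C_{0} = IV.
Only C[2] changed, to 0xC. In CBC, a change in C_i garbles P_i and flips the same bit in P_{i+1}. Decrypting the received ciphertext:
P[1]: D(K, 0xC) = 0x0; 0x0 ⊕ 0xD = 0xD.
P[2]: D(K, 0xC) = 0x0; 0x0 ⊕ 0xC = 0xC.
P[3]: D(K, 0x1) = 0x5; 0x5 ⊕ 0xC = 0x9.
P[4]: D(K, 0xF) = 0x3; 0x3 ⊕ 0x1 = 0x2.
Blocks that differ from the original plaintext: P[2], P[3].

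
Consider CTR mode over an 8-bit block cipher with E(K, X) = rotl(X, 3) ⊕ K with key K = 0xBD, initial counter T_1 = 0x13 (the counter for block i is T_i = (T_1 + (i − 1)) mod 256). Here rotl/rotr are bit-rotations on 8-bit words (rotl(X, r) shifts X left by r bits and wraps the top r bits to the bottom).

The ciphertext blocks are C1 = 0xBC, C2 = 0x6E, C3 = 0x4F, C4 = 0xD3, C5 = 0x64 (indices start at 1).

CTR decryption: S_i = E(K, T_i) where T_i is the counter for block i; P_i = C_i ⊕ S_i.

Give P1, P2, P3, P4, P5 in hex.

P1 = 0x99, P2 = 0x73, P3 = 0x5A, P4 = 0xDE, P5 = 0x61

P1: T = 0x13, S = E(K, T) = 0x25; 0xBC ⊕ 0x25 = 0x99.
P2: T = 0x14, S = E(K, T) = 0x1D; 0x6E ⊕ 0x1D = 0x73.
P3: T = 0x15, S = E(K, T) = 0x15; 0x4F ⊕ 0x15 = 0x5A.
P4: T = 0x16, S = E(K, T) = 0x0D; 0xD3 ⊕ 0x0D = 0xDE.
P5: T = 0x17, S = E(K, T) = 0x05; 0x64 ⊕ 0x05 = 0x61.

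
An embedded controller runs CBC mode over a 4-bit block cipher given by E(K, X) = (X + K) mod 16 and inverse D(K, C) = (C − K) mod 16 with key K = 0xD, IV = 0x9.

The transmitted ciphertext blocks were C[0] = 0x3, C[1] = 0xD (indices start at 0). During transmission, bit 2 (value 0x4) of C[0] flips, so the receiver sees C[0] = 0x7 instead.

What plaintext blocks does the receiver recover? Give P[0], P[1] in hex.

P[0] = 0x3, P[1] = 0x7

CBC decryption: P_i = D(K, C_i) ⊕ C_{i−1}, with C_{−1} = IV.
Only C[0] changed, to 0x7. In CBC, a change in C_i garbles P_i and flips the same bit in P_{i+1}. Decrypting the received ciphertext:
P[0]: D(K, 0x7) = 0xA; 0xA ⊕ 0x9 = 0x3.
P[1]: D(K, 0xD) = 0x0; 0x0 ⊕ 0x7 = 0x7.
Blocks that differ from the original plaintext: P[0], P[1].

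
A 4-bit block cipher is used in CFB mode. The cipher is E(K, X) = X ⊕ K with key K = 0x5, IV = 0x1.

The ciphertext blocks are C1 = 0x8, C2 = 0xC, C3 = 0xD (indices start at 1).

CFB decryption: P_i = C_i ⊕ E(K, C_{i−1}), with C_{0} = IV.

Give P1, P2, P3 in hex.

P1: E(K, 0x1) = 0x4; 0x8 ⊕ 0x4 = 0xC.
P2: E(K, 0x8) = 0xD; 0xC ⊕ 0xD = 0x1.
P3: E(K, 0xC) = 0x9; 0xD ⊕ 0x9 = 0x4.

P1 = 0xC, P2 = 0x1, P3 = 0x4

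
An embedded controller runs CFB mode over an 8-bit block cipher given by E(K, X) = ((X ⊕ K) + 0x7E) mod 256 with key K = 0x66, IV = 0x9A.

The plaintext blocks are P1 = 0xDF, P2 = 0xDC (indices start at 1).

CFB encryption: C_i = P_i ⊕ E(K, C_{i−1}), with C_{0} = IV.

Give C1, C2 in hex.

C1: E(K, 0x9A) = 0x7A; 0xDF ⊕ 0x7A = 0xA5.
C2: E(K, 0xA5) = 0x41; 0xDC ⊕ 0x41 = 0x9D.

C1 = 0xA5, C2 = 0x9D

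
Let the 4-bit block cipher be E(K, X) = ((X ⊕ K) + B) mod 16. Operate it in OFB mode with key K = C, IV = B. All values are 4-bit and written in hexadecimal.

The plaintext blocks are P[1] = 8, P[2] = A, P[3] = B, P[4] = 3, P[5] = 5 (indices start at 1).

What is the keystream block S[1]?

2

OFB encryption: S_i = E(K, S_{i−1}) with S_{0} = IV; C_i = P_i ⊕ S_i.
C[1]: S = E(K, B) = 2; 8 ⊕ 2 = A.
So S[1] = 2.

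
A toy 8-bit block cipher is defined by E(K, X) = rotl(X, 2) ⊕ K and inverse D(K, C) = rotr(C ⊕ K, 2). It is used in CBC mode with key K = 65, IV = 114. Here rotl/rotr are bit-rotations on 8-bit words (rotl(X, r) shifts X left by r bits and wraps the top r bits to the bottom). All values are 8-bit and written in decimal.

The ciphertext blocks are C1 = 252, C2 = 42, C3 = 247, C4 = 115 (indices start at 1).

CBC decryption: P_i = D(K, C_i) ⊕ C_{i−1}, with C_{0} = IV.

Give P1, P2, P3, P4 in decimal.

P1: D(K, 252) = 111; 111 ⊕ 114 = 29.
P2: D(K, 42) = 218; 218 ⊕ 252 = 38.
P3: D(K, 247) = 173; 173 ⊕ 42 = 135.
P4: D(K, 115) = 140; 140 ⊕ 247 = 123.

P1 = 29, P2 = 38, P3 = 135, P4 = 123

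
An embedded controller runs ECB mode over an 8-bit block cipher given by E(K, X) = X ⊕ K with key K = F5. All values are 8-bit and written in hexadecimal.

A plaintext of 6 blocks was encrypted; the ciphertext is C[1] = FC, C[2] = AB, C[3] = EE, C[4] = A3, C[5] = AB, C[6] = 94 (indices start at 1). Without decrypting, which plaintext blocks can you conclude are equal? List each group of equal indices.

ECB encrypts each block independently with the same key, so equal ciphertext blocks imply equal plaintext blocks.
C[2] = C[5] = AB, so P[2] = P[5].

P[2] = P[5]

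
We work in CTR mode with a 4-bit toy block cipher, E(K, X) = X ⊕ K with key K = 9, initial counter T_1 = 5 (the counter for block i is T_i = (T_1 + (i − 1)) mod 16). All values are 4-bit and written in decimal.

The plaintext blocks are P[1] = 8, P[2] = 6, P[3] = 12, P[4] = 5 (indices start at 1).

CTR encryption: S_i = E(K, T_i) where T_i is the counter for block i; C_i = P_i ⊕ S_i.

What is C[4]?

C[4] = 4

C[1]: T = 5, S = E(K, T) = 12; 8 ⊕ 12 = 4.
C[2]: T = 6, S = E(K, T) = 15; 6 ⊕ 15 = 9.
C[3]: T = 7, S = E(K, T) = 14; 12 ⊕ 14 = 2.
C[4]: T = 8, S = E(K, T) = 1; 5 ⊕ 1 = 4.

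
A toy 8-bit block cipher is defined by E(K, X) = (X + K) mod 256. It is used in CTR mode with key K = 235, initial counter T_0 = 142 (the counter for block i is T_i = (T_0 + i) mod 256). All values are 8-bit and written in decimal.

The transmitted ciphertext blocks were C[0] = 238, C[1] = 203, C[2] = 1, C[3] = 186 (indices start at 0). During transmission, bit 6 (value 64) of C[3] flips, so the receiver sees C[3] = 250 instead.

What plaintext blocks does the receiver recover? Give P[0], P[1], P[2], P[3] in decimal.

CTR decryption: S_i = E(K, T_i) where T_i is the counter for block i; P_i = C_i ⊕ S_i.
Only C[3] changed, to 250. In CTR, a change in C_i flips the same bit in P_i only; the keystream is unaffected. Decrypting the received ciphertext:
P[0]: T = 142, S = E(K, T) = 121; 238 ⊕ 121 = 151.
P[1]: T = 143, S = E(K, T) = 122; 203 ⊕ 122 = 177.
P[2]: T = 144, S = E(K, T) = 123; 1 ⊕ 123 = 122.
P[3]: T = 145, S = E(K, T) = 124; 250 ⊕ 124 = 134.
Blocks that differ from the original plaintext: P[3].

P[0] = 151, P[1] = 177, P[2] = 122, P[3] = 134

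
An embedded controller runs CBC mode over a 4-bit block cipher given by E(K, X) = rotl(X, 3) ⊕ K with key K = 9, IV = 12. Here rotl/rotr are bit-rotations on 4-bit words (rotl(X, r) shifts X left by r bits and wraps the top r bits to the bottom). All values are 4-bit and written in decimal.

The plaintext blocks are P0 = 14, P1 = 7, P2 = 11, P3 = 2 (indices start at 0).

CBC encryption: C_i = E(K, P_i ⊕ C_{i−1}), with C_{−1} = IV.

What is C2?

C0: P0 ⊕ 12 = 2; E(K, 2) = 8.
C1: P1 ⊕ 8 = 15; E(K, 15) = 6.
C2: P2 ⊕ 6 = 13; E(K, 13) = 7.

C2 = 7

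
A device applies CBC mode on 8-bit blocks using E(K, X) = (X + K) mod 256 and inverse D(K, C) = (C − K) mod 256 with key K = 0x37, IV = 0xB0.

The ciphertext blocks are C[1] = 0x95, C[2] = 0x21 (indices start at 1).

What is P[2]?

CBC decryption: P_i = D(K, C_i) ⊕ C_{i−1}, with C_{0} = IV.
P[2]: D(K, 0x21) = 0xEA; 0xEA ⊕ 0x95 = 0x7F.

P[2] = 0x7F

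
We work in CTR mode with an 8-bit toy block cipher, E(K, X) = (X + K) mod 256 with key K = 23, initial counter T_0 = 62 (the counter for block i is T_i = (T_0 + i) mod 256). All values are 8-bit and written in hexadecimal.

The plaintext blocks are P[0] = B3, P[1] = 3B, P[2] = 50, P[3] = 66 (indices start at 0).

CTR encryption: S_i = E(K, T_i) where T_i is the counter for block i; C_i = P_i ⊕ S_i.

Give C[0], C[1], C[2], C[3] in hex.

C[0]: T = 62, S = E(K, T) = 85; B3 ⊕ 85 = 36.
C[1]: T = 63, S = E(K, T) = 86; 3B ⊕ 86 = BD.
C[2]: T = 64, S = E(K, T) = 87; 50 ⊕ 87 = D7.
C[3]: T = 65, S = E(K, T) = 88; 66 ⊕ 88 = EE.

C[0] = 36, C[1] = BD, C[2] = D7, C[3] = EE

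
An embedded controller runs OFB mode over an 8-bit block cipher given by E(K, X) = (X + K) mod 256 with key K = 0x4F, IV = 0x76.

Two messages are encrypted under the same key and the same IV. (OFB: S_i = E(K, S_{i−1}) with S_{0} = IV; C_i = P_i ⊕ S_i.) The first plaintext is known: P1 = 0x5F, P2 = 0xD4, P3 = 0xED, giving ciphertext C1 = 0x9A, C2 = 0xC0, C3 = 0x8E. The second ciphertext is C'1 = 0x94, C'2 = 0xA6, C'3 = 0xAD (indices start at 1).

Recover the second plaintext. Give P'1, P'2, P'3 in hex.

P'1 = 0x51, P'2 = 0xB2, P'3 = 0xCE

In OFB with a reused IV, both messages share the same keystream S_i, so C_i ⊕ C'_i = P_i ⊕ P'_i and thus P'_i = P_i ⊕ C_i ⊕ C'_i.
P'1: 0x5F ⊕ 0x9A ⊕ 0x94 = 0x51.
P'2: 0xD4 ⊕ 0xC0 ⊕ 0xA6 = 0xB2.
P'3: 0xED ⊕ 0x8E ⊕ 0xAD = 0xCE.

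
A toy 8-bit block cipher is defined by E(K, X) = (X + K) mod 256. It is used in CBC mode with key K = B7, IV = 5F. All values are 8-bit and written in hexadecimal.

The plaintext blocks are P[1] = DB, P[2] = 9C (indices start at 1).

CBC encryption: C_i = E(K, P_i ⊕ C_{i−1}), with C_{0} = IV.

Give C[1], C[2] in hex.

C[1] = 3B, C[2] = 5E

C[1]: P[1] ⊕ 5F = 84; E(K, 84) = 3B.
C[2]: P[2] ⊕ 3B = A7; E(K, A7) = 5E.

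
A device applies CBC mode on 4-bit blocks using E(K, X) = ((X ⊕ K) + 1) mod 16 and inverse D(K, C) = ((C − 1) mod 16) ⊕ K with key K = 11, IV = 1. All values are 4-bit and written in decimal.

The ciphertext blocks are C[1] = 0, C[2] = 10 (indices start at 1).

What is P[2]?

CBC decryption: P_i = D(K, C_i) ⊕ C_{i−1}, with C_{0} = IV.
P[2]: D(K, 10) = 2; 2 ⊕ 0 = 2.

P[2] = 2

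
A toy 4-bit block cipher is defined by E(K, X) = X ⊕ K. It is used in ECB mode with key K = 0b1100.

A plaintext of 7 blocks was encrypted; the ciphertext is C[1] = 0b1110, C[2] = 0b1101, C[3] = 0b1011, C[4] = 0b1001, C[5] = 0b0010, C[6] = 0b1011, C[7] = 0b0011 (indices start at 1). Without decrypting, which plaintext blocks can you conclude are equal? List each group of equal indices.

ECB encrypts each block independently with the same key, so equal ciphertext blocks imply equal plaintext blocks.
C[3] = C[6] = 0b1011, so P[3] = P[6].

P[3] = P[6]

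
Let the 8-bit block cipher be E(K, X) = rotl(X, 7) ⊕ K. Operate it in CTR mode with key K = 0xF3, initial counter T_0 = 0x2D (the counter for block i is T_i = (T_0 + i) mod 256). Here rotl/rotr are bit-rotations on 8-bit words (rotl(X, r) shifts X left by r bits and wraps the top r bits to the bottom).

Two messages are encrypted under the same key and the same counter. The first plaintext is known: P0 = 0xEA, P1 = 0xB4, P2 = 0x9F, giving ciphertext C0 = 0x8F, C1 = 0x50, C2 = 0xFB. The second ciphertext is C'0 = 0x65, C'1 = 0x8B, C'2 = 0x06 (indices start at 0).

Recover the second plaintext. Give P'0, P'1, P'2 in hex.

P'0 = 0x00, P'1 = 0x6F, P'2 = 0x62

In CTR with a reused counter, both messages share the same keystream S_i, so C_i ⊕ C'_i = P_i ⊕ P'_i and thus P'_i = P_i ⊕ C_i ⊕ C'_i.
P'0: 0xEA ⊕ 0x8F ⊕ 0x65 = 0x00.
P'1: 0xB4 ⊕ 0x50 ⊕ 0x8B = 0x6F.
P'2: 0x9F ⊕ 0xFB ⊕ 0x06 = 0x62.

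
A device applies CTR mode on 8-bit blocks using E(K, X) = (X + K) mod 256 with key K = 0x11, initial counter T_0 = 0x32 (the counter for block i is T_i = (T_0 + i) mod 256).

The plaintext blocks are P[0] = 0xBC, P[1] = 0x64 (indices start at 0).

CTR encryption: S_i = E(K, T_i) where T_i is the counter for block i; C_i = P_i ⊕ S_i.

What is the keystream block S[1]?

0x44

C[0]: T = 0x32, S = E(K, T) = 0x43; 0xBC ⊕ 0x43 = 0xFF.
C[1]: T = 0x33, S = E(K, T) = 0x44; 0x64 ⊕ 0x44 = 0x20.
So S[1] = 0x44.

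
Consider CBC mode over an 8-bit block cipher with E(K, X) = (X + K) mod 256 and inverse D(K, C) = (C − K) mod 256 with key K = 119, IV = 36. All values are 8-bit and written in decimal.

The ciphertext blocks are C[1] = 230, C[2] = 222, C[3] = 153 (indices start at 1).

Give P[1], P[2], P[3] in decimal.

P[1] = 75, P[2] = 129, P[3] = 252

CBC decryption: P_i = D(K, C_i) ⊕ C_{i−1}, with C_{0} = IV.
P[1]: D(K, 230) = 111; 111 ⊕ 36 = 75.
P[2]: D(K, 222) = 103; 103 ⊕ 230 = 129.
P[3]: D(K, 153) = 34; 34 ⊕ 222 = 252.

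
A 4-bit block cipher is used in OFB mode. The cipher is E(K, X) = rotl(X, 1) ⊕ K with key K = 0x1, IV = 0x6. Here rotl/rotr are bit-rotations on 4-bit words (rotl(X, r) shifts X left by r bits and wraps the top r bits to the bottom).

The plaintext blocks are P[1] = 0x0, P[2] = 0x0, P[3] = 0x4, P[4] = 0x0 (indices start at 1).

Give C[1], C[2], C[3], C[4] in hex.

OFB encryption: S_i = E(K, S_{i−1}) with S_{0} = IV; C_i = P_i ⊕ S_i.
C[1]: S = E(K, 0x6) = 0xD; 0x0 ⊕ 0xD = 0xD.
C[2]: S = E(K, 0xD) = 0xA; 0x0 ⊕ 0xA = 0xA.
C[3]: S = E(K, 0xA) = 0x4; 0x4 ⊕ 0x4 = 0x0.
C[4]: S = E(K, 0x4) = 0x9; 0x0 ⊕ 0x9 = 0x9.

C[1] = 0xD, C[2] = 0xA, C[3] = 0x0, C[4] = 0x9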